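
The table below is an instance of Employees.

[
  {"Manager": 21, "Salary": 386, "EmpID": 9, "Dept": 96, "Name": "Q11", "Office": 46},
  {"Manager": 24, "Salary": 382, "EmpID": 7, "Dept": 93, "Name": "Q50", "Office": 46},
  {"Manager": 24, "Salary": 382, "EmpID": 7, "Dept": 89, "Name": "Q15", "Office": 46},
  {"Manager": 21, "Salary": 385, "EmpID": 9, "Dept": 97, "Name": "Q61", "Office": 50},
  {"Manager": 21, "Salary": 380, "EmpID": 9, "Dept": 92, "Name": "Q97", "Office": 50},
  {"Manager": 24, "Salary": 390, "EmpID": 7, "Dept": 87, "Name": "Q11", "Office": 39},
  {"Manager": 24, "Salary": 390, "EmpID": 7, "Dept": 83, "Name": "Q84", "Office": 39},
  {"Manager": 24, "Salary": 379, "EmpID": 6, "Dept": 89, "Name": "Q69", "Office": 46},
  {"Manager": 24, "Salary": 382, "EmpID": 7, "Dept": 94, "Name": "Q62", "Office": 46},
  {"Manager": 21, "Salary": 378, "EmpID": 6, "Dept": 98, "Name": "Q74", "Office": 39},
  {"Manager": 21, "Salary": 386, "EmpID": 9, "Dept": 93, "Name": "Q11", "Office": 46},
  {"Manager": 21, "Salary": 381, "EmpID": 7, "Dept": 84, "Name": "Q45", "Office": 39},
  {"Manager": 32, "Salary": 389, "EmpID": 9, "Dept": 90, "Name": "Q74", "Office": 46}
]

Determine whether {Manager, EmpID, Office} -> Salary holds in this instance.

No

(Manager=21, EmpID=9, Office=46): 2 rows → Salary = 386, 386 ✓
(Manager=24, EmpID=7, Office=46): 3 rows → Salary = 382, 382, 382 ✓
(Manager=21, EmpID=9, Office=50): 2 rows → Salary takes values {385, 380} — violation
(Manager=24, EmpID=7, Office=39): 2 rows → Salary = 390, 390 ✓
(Manager=24, EmpID=6, Office=46): 1 row → Salary = 379 ✓
(Manager=21, EmpID=6, Office=39): 1 row → Salary = 378 ✓
(Manager=21, EmpID=7, Office=39): 1 row → Salary = 381 ✓
(Manager=32, EmpID=9, Office=46): 1 row → Salary = 389 ✓
Two rows agree on {Manager, EmpID, Office} but differ on Salary, so {Manager, EmpID, Office} -> Salary does not hold.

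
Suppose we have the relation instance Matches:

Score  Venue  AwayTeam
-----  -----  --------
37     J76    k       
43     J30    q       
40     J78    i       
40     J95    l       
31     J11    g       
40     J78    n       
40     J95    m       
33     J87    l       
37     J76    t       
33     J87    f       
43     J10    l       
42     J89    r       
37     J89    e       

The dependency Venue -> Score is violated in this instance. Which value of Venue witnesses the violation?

Venue=J76: 2 rows → Score = 37, 37 ✓
Venue=J30: 1 row → Score = 43 ✓
Venue=J78: 2 rows → Score = 40, 40 ✓
Venue=J95: 2 rows → Score = 40, 40 ✓
Venue=J11: 1 row → Score = 31 ✓
Venue=J87: 2 rows → Score = 33, 33 ✓
Venue=J10: 1 row → Score = 43 ✓
Venue=J89: 2 rows → Score takes values {42, 37} — violation
The only Venue value with inconsistent Score is Venue=J89.

J89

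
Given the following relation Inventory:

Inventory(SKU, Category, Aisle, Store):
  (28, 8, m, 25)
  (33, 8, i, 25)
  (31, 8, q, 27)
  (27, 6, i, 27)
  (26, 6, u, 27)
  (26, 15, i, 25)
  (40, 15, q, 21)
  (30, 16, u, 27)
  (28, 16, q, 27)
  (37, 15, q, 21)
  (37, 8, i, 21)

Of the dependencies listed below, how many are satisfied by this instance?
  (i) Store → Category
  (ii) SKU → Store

(i) Store → Category: Store=25: 3 rows → Category takes values {8, 15} — violation; Store=27: 5 rows → Category takes values {8, 6, 16} — violation; Store=21: 3 rows → Category takes values {15, 8} — violation — fails.
(ii) SKU → Store: SKU=28: 2 rows → Store takes values {25, 27} — violation; SKU=26: 2 rows → Store takes values {27, 25} — violation — fails.
None of the 2 dependencies hold.

0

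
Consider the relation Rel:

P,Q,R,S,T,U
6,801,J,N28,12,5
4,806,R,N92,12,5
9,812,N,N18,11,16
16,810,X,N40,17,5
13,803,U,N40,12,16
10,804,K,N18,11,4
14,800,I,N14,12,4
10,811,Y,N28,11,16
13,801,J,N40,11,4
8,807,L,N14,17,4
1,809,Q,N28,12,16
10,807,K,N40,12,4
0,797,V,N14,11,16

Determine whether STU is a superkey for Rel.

All 13 rows have distinct STU values, so STU → (all attributes) holds and STU is a superkey.

Yes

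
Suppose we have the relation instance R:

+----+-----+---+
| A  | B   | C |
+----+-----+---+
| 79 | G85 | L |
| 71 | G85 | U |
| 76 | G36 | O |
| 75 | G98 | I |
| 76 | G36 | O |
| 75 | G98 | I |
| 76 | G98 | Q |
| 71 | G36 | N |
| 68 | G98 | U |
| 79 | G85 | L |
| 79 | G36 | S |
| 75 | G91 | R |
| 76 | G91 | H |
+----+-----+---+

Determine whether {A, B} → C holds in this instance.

(A=79, B=G85): 2 rows → C = L, L ✓
(A=71, B=G85): 1 row → C = U ✓
(A=76, B=G36): 2 rows → C = O, O ✓
(A=75, B=G98): 2 rows → C = I, I ✓
(A=76, B=G98): 1 row → C = Q ✓
(A=71, B=G36): 1 row → C = N ✓
(A=68, B=G98): 1 row → C = U ✓
(A=79, B=G36): 1 row → C = S ✓
(A=75, B=G91): 1 row → C = R ✓
(A=76, B=G91): 1 row → C = H ✓
Every {A, B} value is associated with a single C value, so {A, B} → C holds.

Yes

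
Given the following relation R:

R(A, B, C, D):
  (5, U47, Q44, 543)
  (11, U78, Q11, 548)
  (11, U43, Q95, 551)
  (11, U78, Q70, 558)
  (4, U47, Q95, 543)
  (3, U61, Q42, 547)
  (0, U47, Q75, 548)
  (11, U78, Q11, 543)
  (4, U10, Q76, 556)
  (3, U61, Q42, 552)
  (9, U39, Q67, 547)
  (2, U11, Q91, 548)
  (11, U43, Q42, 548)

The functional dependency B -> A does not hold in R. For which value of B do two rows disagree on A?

U47

B=U47: 3 rows → A takes values {5, 4, 0} — violation
B=U78: 3 rows → A = 11, 11, 11 ✓
B=U43: 2 rows → A = 11, 11 ✓
B=U61: 2 rows → A = 3, 3 ✓
B=U10: 1 row → A = 4 ✓
B=U39: 1 row → A = 9 ✓
B=U11: 1 row → A = 2 ✓
The only B value with inconsistent A is B=U47.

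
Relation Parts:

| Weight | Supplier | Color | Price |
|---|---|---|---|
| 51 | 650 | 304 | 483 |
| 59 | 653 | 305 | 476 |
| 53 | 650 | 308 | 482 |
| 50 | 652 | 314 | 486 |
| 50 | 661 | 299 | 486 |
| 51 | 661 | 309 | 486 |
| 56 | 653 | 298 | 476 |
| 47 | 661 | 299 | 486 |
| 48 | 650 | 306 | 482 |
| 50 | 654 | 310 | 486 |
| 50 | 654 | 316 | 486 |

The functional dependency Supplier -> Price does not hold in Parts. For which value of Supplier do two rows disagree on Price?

650

Supplier=650: 3 rows → Price takes values {483, 482} — violation
Supplier=653: 2 rows → Price = 476, 476 ✓
Supplier=652: 1 row → Price = 486 ✓
Supplier=661: 3 rows → Price = 486, 486, 486 ✓
Supplier=654: 2 rows → Price = 486, 486 ✓
The only Supplier value with inconsistent Price is Supplier=650.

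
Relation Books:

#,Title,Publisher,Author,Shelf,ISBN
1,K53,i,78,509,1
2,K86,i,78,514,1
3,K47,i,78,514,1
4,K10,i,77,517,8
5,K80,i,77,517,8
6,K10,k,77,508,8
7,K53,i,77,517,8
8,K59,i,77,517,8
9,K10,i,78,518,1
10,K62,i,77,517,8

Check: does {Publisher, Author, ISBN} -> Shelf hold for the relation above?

No

(Publisher=i, Author=78, ISBN=1): rows 1, 2, 3, 9 → Shelf takes values {509, 514, 518} — violation
(Publisher=i, Author=77, ISBN=8): rows 4, 5, 7, 8, 10 → Shelf = 517, 517, 517, 517, 517 ✓
(Publisher=k, Author=77, ISBN=8): row 6 → Shelf = 508 ✓
Two rows agree on {Publisher, Author, ISBN} but differ on Shelf, so {Publisher, Author, ISBN} -> Shelf does not hold.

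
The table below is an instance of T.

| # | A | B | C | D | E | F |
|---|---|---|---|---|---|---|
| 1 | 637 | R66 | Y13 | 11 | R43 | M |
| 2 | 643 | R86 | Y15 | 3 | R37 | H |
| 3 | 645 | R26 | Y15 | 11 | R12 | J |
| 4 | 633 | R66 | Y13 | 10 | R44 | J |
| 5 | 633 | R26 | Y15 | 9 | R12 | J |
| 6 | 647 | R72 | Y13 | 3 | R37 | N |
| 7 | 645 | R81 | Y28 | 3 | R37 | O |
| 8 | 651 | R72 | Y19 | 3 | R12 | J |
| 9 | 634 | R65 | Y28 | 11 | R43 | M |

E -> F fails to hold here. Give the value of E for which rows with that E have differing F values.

E=R43: rows 1, 9 → F = M, M ✓
E=R37: rows 2, 6, 7 → F takes values {H, N, O} — violation
E=R12: rows 3, 5, 8 → F = J, J, J ✓
E=R44: row 4 → F = J ✓
The only E value with inconsistent F is E=R37.

R37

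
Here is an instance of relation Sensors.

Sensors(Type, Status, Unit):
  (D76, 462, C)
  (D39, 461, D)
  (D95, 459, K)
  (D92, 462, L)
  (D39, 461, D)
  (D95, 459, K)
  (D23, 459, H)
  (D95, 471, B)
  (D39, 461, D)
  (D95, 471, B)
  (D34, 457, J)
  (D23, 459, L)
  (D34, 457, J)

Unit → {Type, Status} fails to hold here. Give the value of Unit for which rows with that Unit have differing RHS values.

Unit=C: 1 row → {Type,Status} = (D76, 462) ✓
Unit=D: 3 rows → {Type,Status} = (D39, 461), (D39, 461), (D39, 461) ✓
Unit=K: 2 rows → {Type,Status} = (D95, 459), (D95, 459) ✓
Unit=L: 2 rows → {Type,Status} takes values {(D92, 462), (D23, 459)} — violation
Unit=H: 1 row → {Type,Status} = (D23, 459) ✓
Unit=B: 2 rows → {Type,Status} = (D95, 471), (D95, 471) ✓
Unit=J: 2 rows → {Type,Status} = (D34, 457), (D34, 457) ✓
The only Unit value with inconsistent RHS is Unit=L.

L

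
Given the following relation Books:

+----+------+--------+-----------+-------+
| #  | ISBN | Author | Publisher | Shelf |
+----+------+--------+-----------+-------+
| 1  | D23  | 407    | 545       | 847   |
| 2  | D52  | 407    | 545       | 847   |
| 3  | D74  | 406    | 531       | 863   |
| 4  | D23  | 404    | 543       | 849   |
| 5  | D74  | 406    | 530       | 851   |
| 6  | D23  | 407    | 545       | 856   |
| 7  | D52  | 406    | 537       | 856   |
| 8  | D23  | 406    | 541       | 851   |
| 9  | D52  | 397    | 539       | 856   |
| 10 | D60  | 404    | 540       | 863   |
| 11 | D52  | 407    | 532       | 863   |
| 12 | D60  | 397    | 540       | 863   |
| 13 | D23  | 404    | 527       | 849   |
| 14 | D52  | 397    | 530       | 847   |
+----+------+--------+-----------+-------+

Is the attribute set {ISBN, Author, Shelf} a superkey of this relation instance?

No

Rows 4 and 13 have the same {ISBN, Author, Shelf} value (ISBN=D23, Author=404, Shelf=849) but are distinct tuples, so {ISBN, Author, Shelf} does not determine every attribute — not a superkey.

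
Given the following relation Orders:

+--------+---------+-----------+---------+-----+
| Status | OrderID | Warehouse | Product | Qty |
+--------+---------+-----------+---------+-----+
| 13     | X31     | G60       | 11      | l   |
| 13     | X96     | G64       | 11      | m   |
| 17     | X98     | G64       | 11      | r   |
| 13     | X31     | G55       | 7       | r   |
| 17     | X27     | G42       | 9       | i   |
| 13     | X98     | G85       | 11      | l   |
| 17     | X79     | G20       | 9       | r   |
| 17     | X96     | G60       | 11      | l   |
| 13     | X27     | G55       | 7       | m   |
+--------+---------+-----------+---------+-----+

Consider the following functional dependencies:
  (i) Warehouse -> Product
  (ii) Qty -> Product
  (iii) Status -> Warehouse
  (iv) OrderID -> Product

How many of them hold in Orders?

1

(i) Warehouse -> Product: every LHS value maps to a single RHS value — holds.
(ii) Qty -> Product: Qty=m: 2 rows → Product takes values {11, 7} — violation; Qty=r: 3 rows → Product takes values {11, 7, 9} — violation — fails.
(iii) Status -> Warehouse: Status=13: 5 rows → Warehouse takes values {G60, G64, G55, G85} — violation; Status=17: 4 rows → Warehouse takes values {G64, G42, G20, G60} — violation — fails.
(iv) OrderID -> Product: OrderID=X31: 2 rows → Product takes values {11, 7} — violation; OrderID=X27: 2 rows → Product takes values {9, 7} — violation — fails.
1 of the 4 dependencies holds.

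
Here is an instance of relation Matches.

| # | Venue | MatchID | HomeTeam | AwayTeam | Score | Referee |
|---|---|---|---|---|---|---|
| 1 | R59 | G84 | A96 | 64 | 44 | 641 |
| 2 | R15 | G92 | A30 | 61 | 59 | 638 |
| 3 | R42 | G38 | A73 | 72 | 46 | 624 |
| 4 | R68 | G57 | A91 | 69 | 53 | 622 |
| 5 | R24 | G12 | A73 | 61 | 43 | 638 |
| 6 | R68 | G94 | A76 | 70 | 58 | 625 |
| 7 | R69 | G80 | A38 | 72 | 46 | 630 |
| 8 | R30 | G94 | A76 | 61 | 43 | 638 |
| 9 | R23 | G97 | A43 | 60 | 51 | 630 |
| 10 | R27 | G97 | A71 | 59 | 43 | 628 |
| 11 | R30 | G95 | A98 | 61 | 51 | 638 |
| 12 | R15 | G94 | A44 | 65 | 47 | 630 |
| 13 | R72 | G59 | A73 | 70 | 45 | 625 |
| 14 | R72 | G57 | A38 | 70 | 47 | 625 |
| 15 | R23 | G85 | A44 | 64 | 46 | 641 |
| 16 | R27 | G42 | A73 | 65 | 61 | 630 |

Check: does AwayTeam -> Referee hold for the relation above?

No

AwayTeam=64: rows 1, 15 → Referee = 641, 641 ✓
AwayTeam=61: rows 2, 5, 8, 11 → Referee = 638, 638, 638, 638 ✓
AwayTeam=72: rows 3, 7 → Referee takes values {624, 630} — violation
AwayTeam=69: row 4 → Referee = 622 ✓
AwayTeam=70: rows 6, 13, 14 → Referee = 625, 625, 625 ✓
AwayTeam=60: row 9 → Referee = 630 ✓
AwayTeam=59: row 10 → Referee = 628 ✓
AwayTeam=65: rows 12, 16 → Referee = 630, 630 ✓
Two rows agree on AwayTeam but differ on Referee, so AwayTeam -> Referee does not hold.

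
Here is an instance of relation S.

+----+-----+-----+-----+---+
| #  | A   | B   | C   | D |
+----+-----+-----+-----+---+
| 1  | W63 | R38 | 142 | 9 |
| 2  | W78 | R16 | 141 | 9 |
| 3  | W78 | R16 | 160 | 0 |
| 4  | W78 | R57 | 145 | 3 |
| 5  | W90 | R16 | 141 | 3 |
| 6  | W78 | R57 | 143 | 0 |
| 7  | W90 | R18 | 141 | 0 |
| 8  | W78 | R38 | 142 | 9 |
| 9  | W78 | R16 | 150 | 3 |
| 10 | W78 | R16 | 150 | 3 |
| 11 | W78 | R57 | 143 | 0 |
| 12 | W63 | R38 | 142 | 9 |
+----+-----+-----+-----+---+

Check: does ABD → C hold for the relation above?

(A=W63, B=R38, D=9): rows 1, 12 → C = 142, 142 ✓
(A=W78, B=R16, D=9): row 2 → C = 141 ✓
(A=W78, B=R16, D=0): row 3 → C = 160 ✓
(A=W78, B=R57, D=3): row 4 → C = 145 ✓
(A=W90, B=R16, D=3): row 5 → C = 141 ✓
(A=W78, B=R57, D=0): rows 6, 11 → C = 143, 143 ✓
(A=W90, B=R18, D=0): row 7 → C = 141 ✓
(A=W78, B=R38, D=9): row 8 → C = 142 ✓
(A=W78, B=R16, D=3): rows 9, 10 → C = 150, 150 ✓
Every ABD value is associated with a single C value, so ABD → C holds.

Yes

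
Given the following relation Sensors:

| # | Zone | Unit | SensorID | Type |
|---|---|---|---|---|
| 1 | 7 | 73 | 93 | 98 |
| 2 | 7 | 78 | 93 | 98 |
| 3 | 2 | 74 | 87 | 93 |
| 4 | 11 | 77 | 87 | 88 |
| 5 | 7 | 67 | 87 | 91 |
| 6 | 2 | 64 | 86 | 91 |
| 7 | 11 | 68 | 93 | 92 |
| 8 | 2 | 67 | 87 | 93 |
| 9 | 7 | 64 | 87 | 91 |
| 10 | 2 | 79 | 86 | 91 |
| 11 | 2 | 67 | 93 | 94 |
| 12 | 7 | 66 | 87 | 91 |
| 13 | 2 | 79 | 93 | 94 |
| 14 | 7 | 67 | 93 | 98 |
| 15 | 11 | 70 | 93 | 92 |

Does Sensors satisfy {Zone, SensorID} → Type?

Yes

(Zone=7, SensorID=93): rows 1, 2, 14 → Type = 98, 98, 98 ✓
(Zone=2, SensorID=87): rows 3, 8 → Type = 93, 93 ✓
(Zone=11, SensorID=87): row 4 → Type = 88 ✓
(Zone=7, SensorID=87): rows 5, 9, 12 → Type = 91, 91, 91 ✓
(Zone=2, SensorID=86): rows 6, 10 → Type = 91, 91 ✓
(Zone=11, SensorID=93): rows 7, 15 → Type = 92, 92 ✓
(Zone=2, SensorID=93): rows 11, 13 → Type = 94, 94 ✓
Every {Zone, SensorID} value is associated with a single Type value, so {Zone, SensorID} → Type holds.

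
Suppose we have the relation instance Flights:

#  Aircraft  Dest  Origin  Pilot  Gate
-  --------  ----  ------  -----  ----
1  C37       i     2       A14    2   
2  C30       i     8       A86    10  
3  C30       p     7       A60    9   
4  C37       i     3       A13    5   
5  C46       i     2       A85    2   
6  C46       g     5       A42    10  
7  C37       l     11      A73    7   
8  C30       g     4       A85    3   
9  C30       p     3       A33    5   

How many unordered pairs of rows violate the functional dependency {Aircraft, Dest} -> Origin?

2

(Aircraft=C37, Dest=i): violating pairs (1,4) — 1 pair.
(Aircraft=C30, Dest=p): violating pairs (3,9) — 1 pair.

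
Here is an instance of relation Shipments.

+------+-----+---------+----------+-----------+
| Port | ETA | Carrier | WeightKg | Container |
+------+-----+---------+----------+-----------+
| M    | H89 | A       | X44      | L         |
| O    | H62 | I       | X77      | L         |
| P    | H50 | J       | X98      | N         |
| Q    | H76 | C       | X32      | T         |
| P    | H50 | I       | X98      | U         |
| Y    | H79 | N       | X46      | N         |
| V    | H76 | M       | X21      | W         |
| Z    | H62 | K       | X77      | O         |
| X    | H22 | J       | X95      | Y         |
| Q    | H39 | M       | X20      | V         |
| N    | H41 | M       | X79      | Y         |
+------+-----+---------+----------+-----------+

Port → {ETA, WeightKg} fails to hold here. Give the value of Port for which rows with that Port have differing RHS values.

Port=M: 1 row → {ETA,WeightKg} = (H89, X44) ✓
Port=O: 1 row → {ETA,WeightKg} = (H62, X77) ✓
Port=P: 2 rows → {ETA,WeightKg} = (H50, X98), (H50, X98) ✓
Port=Q: 2 rows → {ETA,WeightKg} takes values {(H76, X32), (H39, X20)} — violation
Port=Y: 1 row → {ETA,WeightKg} = (H79, X46) ✓
Port=V: 1 row → {ETA,WeightKg} = (H76, X21) ✓
Port=Z: 1 row → {ETA,WeightKg} = (H62, X77) ✓
Port=X: 1 row → {ETA,WeightKg} = (H22, X95) ✓
Port=N: 1 row → {ETA,WeightKg} = (H41, X79) ✓
The only Port value with inconsistent RHS is Port=Q.

Q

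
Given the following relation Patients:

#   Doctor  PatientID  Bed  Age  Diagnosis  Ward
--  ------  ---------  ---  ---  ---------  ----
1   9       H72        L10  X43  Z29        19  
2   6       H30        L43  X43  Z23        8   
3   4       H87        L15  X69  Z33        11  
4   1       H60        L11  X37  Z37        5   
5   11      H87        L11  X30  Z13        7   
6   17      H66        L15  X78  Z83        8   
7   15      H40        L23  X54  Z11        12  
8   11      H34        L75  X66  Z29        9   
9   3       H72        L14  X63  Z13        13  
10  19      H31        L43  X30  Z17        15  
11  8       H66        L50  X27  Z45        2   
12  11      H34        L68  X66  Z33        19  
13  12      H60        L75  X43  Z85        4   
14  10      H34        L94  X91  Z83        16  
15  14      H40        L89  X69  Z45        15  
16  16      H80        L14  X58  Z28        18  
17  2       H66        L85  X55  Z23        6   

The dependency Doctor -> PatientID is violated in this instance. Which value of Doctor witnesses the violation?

11

Doctor=9: row 1 → PatientID = H72 ✓
Doctor=6: row 2 → PatientID = H30 ✓
Doctor=4: row 3 → PatientID = H87 ✓
Doctor=1: row 4 → PatientID = H60 ✓
Doctor=11: rows 5, 8, 12 → PatientID takes values {H87, H34} — violation
Doctor=17: row 6 → PatientID = H66 ✓
Doctor=15: row 7 → PatientID = H40 ✓
Doctor=3: row 9 → PatientID = H72 ✓
Doctor=19: row 10 → PatientID = H31 ✓
Doctor=8: row 11 → PatientID = H66 ✓
Doctor=12: row 13 → PatientID = H60 ✓
Doctor=10: row 14 → PatientID = H34 ✓
Doctor=14: row 15 → PatientID = H40 ✓
Doctor=16: row 16 → PatientID = H80 ✓
Doctor=2: row 17 → PatientID = H66 ✓
The only Doctor value with inconsistent PatientID is Doctor=11.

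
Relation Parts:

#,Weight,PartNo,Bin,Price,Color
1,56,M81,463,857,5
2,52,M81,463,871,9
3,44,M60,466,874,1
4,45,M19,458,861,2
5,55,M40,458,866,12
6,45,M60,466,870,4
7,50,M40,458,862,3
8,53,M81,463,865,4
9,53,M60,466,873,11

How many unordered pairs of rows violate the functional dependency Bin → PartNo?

2

Bin=463: all 3 rows agree on PartNo — 0 pairs.
Bin=466: all 3 rows agree on PartNo — 0 pairs.
Bin=458: violating pairs (4,5), (4,7) — 2 pairs.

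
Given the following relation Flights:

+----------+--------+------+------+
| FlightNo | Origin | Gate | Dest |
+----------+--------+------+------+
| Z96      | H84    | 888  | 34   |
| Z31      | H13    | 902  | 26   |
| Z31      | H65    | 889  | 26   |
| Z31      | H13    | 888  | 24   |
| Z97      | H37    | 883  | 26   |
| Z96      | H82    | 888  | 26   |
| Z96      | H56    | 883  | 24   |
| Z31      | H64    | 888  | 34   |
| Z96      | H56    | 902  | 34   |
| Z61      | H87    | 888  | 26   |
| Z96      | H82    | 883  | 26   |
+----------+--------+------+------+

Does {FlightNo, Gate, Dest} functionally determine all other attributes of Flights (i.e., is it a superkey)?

All 11 rows have distinct {FlightNo, Gate, Dest} values, so {FlightNo, Gate, Dest} → (all attributes) holds and {FlightNo, Gate, Dest} is a superkey.

Yes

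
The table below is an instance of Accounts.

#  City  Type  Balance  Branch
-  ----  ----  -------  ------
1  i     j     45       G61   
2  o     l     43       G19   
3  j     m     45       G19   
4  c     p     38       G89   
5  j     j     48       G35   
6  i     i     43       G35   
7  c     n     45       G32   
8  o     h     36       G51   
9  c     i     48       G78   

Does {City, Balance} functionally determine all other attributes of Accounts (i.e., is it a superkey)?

All 9 rows have distinct {City, Balance} values, so {City, Balance} → (all attributes) holds and {City, Balance} is a superkey.

Yes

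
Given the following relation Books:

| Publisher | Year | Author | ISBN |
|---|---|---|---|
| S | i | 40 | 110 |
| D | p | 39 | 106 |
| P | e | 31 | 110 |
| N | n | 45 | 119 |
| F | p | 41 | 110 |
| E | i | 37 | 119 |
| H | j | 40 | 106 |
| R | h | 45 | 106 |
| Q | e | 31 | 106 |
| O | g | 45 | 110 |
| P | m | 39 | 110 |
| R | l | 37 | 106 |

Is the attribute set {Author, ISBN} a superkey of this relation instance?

Yes

All 12 rows have distinct {Author, ISBN} values, so {Author, ISBN} → (all attributes) holds and {Author, ISBN} is a superkey.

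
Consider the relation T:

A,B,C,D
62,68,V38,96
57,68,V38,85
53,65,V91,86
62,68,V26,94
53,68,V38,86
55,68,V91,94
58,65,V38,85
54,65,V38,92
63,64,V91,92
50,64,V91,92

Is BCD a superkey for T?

Two distinct rows share (B=64, C=V91, D=92), so BCD does not determine every attribute — not a superkey.

No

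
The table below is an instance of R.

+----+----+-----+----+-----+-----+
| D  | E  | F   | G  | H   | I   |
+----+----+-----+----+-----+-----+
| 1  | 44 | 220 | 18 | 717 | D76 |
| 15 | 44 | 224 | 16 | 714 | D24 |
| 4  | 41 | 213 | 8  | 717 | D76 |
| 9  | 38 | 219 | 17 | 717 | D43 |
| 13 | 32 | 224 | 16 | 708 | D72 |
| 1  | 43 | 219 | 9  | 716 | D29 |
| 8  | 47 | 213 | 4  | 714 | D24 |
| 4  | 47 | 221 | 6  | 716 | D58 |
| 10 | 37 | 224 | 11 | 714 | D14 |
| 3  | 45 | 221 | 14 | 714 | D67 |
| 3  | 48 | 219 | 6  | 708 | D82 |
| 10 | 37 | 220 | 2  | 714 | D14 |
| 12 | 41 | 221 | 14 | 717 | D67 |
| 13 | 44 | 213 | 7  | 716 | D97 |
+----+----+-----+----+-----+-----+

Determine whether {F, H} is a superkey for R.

Two distinct rows share (F=224, H=714), so {F, H} does not determine every attribute — not a superkey.

No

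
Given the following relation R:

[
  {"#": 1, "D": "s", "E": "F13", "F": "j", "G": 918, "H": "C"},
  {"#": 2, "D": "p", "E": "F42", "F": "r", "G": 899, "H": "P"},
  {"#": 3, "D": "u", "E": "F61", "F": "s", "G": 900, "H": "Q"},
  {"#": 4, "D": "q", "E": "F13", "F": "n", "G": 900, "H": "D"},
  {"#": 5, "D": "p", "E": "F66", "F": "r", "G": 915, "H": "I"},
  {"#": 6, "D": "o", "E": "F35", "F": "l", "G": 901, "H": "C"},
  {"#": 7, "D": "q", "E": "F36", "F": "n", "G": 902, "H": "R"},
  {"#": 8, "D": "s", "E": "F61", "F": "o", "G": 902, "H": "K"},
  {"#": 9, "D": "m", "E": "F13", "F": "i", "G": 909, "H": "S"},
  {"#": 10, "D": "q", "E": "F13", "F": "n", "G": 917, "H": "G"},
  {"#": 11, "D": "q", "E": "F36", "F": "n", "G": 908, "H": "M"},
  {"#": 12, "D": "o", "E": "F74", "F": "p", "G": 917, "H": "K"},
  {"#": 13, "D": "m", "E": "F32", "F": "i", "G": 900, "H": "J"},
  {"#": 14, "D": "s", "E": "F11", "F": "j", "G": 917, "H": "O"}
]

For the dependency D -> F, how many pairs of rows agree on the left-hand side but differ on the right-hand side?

3

D=s: violating pairs (1,8), (8,14) — 2 pairs.
D=p: all 2 rows agree on F — 0 pairs.
D=q: all 4 rows agree on F — 0 pairs.
D=o: violating pairs (6,12) — 1 pair.
D=m: all 2 rows agree on F — 0 pairs.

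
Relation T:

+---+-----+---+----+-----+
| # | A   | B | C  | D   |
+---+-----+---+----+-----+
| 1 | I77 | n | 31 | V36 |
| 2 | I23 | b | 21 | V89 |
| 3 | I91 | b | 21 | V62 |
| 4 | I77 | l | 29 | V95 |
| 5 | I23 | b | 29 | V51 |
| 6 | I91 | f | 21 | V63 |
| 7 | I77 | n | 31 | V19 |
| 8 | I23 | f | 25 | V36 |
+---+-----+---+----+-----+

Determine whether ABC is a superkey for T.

No

Rows 1 and 7 have the same ABC value (A=I77, B=n, C=31) but are distinct tuples, so ABC does not determine every attribute — not a superkey.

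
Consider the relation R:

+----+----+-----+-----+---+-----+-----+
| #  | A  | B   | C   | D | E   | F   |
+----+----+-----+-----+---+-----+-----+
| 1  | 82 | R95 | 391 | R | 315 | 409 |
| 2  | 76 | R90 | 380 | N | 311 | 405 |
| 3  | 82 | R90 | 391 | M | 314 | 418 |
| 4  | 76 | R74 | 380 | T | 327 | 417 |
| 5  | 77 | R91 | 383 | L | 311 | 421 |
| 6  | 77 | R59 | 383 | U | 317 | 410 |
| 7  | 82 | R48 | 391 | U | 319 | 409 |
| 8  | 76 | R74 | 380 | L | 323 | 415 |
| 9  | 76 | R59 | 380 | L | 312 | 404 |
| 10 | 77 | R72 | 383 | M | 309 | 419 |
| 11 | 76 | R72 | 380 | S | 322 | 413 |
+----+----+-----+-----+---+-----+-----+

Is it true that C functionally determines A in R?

C=391: rows 1, 3, 7 → A = 82, 82, 82 ✓
C=380: rows 2, 4, 8, 9, 11 → A = 76, 76, 76, 76, 76 ✓
C=383: rows 5, 6, 10 → A = 77, 77, 77 ✓
Every C value is associated with a single A value, so C → A holds.

Yes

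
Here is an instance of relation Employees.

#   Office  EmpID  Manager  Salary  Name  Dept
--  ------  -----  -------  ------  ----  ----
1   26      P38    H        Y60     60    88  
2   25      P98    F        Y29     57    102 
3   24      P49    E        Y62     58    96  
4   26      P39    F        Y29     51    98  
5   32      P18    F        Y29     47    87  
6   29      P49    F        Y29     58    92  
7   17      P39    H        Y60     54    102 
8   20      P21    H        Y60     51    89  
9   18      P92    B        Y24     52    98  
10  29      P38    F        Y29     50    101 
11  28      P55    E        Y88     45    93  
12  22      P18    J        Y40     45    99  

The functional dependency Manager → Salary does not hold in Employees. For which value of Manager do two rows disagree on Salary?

Manager=H: rows 1, 7, 8 → Salary = Y60, Y60, Y60 ✓
Manager=F: rows 2, 4, 5, 6, 10 → Salary = Y29, Y29, Y29, Y29, Y29 ✓
Manager=E: rows 3, 11 → Salary takes values {Y62, Y88} — violation
Manager=B: row 9 → Salary = Y24 ✓
Manager=J: row 12 → Salary = Y40 ✓
The only Manager value with inconsistent Salary is Manager=E.

E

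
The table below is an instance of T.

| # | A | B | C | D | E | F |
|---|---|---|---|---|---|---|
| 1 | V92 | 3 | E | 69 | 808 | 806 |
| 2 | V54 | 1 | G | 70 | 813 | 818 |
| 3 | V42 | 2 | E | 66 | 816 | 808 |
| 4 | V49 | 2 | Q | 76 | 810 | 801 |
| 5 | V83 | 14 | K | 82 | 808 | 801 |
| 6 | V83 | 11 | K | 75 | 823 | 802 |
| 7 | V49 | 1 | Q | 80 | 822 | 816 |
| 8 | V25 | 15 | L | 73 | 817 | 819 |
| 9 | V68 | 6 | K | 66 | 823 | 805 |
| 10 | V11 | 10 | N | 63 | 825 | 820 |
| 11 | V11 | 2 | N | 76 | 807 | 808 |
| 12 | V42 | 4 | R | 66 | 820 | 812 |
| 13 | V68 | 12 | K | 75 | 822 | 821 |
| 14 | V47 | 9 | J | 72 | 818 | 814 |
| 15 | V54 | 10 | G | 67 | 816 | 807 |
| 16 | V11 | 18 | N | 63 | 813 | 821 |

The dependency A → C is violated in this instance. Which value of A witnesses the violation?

V42

A=V92: row 1 → C = E ✓
A=V54: rows 2, 15 → C = G, G ✓
A=V42: rows 3, 12 → C takes values {E, R} — violation
A=V49: rows 4, 7 → C = Q, Q ✓
A=V83: rows 5, 6 → C = K, K ✓
A=V25: row 8 → C = L ✓
A=V68: rows 9, 13 → C = K, K ✓
A=V11: rows 10, 11, 16 → C = N, N, N ✓
A=V47: row 14 → C = J ✓
The only A value with inconsistent C is A=V42.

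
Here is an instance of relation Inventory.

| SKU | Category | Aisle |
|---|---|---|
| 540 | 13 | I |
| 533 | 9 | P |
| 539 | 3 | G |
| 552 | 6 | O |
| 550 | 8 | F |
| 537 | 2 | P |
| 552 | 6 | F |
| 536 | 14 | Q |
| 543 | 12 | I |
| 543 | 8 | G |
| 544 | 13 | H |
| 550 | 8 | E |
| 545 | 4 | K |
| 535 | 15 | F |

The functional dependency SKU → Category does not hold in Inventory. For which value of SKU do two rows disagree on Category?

543

SKU=540: 1 row → Category = 13 ✓
SKU=533: 1 row → Category = 9 ✓
SKU=539: 1 row → Category = 3 ✓
SKU=552: 2 rows → Category = 6, 6 ✓
SKU=550: 2 rows → Category = 8, 8 ✓
SKU=537: 1 row → Category = 2 ✓
SKU=536: 1 row → Category = 14 ✓
SKU=543: 2 rows → Category takes values {12, 8} — violation
SKU=544: 1 row → Category = 13 ✓
SKU=545: 1 row → Category = 4 ✓
SKU=535: 1 row → Category = 15 ✓
The only SKU value with inconsistent Category is SKU=543.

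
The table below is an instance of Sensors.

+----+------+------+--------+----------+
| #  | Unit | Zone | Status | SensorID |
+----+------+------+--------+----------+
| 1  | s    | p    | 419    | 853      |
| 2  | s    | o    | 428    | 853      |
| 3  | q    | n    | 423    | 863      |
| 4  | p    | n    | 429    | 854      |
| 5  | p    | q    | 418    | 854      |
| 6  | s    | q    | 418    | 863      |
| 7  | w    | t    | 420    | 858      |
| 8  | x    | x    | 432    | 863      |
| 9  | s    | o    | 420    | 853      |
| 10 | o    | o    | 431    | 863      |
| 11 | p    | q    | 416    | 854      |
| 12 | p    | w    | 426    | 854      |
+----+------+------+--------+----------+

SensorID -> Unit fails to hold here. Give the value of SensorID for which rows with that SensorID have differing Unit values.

863

SensorID=853: rows 1, 2, 9 → Unit = s, s, s ✓
SensorID=863: rows 3, 6, 8, 10 → Unit takes values {q, s, x, o} — violation
SensorID=854: rows 4, 5, 11, 12 → Unit = p, p, p, p ✓
SensorID=858: row 7 → Unit = w ✓
The only SensorID value with inconsistent Unit is SensorID=863.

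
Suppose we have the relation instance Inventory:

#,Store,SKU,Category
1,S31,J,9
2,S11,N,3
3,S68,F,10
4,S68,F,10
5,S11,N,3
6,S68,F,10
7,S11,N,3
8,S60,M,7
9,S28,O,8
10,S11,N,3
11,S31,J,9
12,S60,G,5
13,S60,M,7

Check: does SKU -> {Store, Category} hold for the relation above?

Yes

SKU=J: rows 1, 11 → {Store,Category} = (S31, 9), (S31, 9) ✓
SKU=N: rows 2, 5, 7, 10 → {Store,Category} = (S11, 3), (S11, 3), (S11, 3), (S11, 3) ✓
SKU=F: rows 3, 4, 6 → {Store,Category} = (S68, 10), (S68, 10), (S68, 10) ✓
SKU=M: rows 8, 13 → {Store,Category} = (S60, 7), (S60, 7) ✓
SKU=O: row 9 → {Store,Category} = (S28, 8) ✓
SKU=G: row 12 → {Store,Category} = (S60, 5) ✓
Every SKU value is associated with a single {Store, Category} value, so SKU -> {Store, Category} holds.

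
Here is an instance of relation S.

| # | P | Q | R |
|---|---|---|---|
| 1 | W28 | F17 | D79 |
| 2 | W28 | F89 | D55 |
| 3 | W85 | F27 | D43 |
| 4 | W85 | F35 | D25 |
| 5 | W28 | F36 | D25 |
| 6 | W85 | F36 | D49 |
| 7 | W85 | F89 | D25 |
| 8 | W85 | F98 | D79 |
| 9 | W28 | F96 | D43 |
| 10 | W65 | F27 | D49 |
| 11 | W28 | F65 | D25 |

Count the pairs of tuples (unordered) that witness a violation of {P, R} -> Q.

2

(P=W85, R=D25): violating pairs (4,7) — 1 pair.
(P=W28, R=D25): violating pairs (5,11) — 1 pair.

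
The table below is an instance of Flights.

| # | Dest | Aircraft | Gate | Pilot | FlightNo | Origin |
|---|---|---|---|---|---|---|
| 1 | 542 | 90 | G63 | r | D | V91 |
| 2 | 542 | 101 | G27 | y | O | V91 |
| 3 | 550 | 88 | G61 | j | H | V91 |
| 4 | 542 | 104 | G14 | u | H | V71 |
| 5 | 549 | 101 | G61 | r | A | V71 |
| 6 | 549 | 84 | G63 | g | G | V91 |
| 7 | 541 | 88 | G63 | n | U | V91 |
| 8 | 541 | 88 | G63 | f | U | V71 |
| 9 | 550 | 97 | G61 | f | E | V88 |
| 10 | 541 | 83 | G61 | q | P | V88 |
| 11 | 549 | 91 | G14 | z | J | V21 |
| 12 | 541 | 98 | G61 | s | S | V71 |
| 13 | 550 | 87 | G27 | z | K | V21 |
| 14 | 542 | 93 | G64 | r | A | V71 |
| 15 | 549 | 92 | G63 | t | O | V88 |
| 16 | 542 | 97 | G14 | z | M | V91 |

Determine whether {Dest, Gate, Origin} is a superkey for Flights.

All 16 rows have distinct {Dest, Gate, Origin} values, so {Dest, Gate, Origin} → (all attributes) holds and {Dest, Gate, Origin} is a superkey.

Yes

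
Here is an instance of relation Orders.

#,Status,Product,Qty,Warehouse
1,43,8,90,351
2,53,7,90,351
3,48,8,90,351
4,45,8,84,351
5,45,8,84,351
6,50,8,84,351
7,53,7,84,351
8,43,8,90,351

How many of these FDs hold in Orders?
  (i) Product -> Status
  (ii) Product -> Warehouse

(i) Product -> Status: Product=8: rows 1, 3, 4, 5, 6, 8 → Status takes values {43, 48, 45, 50} — violation — fails.
(ii) Product -> Warehouse: every LHS value maps to a single RHS value — holds.
1 of the 2 dependencies holds.

1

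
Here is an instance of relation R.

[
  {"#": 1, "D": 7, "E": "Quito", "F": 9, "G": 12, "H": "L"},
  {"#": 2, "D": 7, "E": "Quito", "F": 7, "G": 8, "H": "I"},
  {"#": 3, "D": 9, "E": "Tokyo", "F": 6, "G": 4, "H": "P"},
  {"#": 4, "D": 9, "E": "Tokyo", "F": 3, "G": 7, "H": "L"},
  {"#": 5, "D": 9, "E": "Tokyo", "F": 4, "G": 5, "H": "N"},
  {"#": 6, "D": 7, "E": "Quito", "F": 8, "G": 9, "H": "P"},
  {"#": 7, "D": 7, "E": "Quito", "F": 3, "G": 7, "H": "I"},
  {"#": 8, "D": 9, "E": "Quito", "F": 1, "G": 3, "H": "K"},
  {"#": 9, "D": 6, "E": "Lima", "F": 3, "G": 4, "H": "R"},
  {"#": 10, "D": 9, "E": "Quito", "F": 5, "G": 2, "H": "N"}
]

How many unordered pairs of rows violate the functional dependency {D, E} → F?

(D=7, E=Quito): violating pairs (1,2), (1,6), (1,7), (2,6), (2,7), (6,7) — 6 pairs.
(D=9, E=Tokyo): violating pairs (3,4), (3,5), (4,5) — 3 pairs.
(D=9, E=Quito): violating pairs (8,10) — 1 pair.

10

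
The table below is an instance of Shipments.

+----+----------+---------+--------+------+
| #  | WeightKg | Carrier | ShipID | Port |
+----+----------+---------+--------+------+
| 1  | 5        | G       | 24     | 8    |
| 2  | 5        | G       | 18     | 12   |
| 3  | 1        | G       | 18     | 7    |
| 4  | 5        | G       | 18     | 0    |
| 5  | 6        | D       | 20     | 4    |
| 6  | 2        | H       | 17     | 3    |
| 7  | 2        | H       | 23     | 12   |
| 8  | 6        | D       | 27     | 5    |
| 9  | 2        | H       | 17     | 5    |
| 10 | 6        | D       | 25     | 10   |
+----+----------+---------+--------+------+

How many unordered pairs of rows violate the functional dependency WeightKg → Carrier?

WeightKg=5: all 3 rows agree on Carrier — 0 pairs.
WeightKg=6: all 3 rows agree on Carrier — 0 pairs.
WeightKg=2: all 3 rows agree on Carrier — 0 pairs.

0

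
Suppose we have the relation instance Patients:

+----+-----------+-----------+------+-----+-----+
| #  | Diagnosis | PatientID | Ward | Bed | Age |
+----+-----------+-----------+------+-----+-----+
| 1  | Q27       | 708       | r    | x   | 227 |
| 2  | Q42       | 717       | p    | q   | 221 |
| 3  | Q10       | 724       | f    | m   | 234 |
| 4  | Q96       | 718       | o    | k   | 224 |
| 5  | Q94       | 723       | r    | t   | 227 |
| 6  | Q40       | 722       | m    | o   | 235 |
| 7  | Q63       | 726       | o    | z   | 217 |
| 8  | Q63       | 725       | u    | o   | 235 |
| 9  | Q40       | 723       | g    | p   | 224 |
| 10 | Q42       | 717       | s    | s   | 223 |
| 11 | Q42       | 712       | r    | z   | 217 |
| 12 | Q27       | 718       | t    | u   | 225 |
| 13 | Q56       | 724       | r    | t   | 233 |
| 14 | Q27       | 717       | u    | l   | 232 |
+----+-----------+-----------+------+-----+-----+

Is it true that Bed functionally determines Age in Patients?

No

Bed=x: row 1 → Age = 227 ✓
Bed=q: row 2 → Age = 221 ✓
Bed=m: row 3 → Age = 234 ✓
Bed=k: row 4 → Age = 224 ✓
Bed=t: rows 5, 13 → Age takes values {227, 233} — violation
Bed=o: rows 6, 8 → Age = 235, 235 ✓
Bed=z: rows 7, 11 → Age = 217, 217 ✓
Bed=p: row 9 → Age = 224 ✓
Bed=s: row 10 → Age = 223 ✓
Bed=u: row 12 → Age = 225 ✓
Bed=l: row 14 → Age = 232 ✓
Two rows agree on Bed but differ on Age, so Bed -> Age does not hold.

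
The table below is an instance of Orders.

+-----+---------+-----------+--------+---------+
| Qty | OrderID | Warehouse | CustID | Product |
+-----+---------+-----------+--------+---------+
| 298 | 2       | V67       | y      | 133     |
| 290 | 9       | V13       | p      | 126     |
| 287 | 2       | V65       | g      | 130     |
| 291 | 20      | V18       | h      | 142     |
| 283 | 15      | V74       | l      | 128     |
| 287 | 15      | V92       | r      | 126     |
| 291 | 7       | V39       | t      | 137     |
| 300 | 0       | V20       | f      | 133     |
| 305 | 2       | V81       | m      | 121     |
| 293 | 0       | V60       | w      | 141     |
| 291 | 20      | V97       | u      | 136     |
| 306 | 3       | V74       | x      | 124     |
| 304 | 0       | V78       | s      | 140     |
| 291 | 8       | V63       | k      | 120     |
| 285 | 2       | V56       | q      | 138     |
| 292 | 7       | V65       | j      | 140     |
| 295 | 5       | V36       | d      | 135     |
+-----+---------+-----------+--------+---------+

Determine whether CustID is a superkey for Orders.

All 17 rows have distinct CustID values, so CustID → (all attributes) holds and CustID is a superkey.

Yes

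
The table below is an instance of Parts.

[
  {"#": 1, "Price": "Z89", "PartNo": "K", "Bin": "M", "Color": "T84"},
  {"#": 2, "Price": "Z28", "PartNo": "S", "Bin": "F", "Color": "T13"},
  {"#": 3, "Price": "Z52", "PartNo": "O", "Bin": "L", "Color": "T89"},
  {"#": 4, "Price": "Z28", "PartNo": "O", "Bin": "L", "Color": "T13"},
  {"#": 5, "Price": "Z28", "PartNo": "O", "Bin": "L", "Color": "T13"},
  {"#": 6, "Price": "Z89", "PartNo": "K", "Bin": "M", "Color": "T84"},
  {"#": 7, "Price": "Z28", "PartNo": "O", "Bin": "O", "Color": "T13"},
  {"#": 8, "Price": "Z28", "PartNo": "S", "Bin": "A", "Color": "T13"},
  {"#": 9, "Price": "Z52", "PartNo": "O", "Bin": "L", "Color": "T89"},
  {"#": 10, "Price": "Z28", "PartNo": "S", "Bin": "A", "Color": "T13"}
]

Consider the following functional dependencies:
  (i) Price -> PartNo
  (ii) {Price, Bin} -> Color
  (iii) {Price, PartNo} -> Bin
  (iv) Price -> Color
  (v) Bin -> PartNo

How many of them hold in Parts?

3

(i) Price -> PartNo: Price=Z28: rows 2, 4, 5, 7, 8, 10 → PartNo takes values {S, O} — violation — fails.
(ii) {Price, Bin} -> Color: every LHS value maps to a single RHS value — holds.
(iii) {Price, PartNo} -> Bin: (Price=Z28, PartNo=S): rows 2, 8, 10 → Bin takes values {F, A} — violation; (Price=Z28, PartNo=O): rows 4, 5, 7 → Bin takes values {L, O} — violation — fails.
(iv) Price -> Color: every LHS value maps to a single RHS value — holds.
(v) Bin -> PartNo: every LHS value maps to a single RHS value — holds.
3 of the 5 dependencies hold.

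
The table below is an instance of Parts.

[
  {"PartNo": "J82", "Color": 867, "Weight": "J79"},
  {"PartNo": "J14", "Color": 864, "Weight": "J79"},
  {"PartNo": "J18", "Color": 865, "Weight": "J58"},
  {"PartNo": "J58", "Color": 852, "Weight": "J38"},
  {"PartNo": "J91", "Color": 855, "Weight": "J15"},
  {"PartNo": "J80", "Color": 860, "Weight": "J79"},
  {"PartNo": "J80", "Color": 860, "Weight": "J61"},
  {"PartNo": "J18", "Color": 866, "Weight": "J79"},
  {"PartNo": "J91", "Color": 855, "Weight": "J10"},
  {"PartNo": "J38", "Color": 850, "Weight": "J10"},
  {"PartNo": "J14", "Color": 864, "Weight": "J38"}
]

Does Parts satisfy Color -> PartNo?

Yes

Color=867: 1 row → PartNo = J82 ✓
Color=864: 2 rows → PartNo = J14, J14 ✓
Color=865: 1 row → PartNo = J18 ✓
Color=852: 1 row → PartNo = J58 ✓
Color=855: 2 rows → PartNo = J91, J91 ✓
Color=860: 2 rows → PartNo = J80, J80 ✓
Color=866: 1 row → PartNo = J18 ✓
Color=850: 1 row → PartNo = J38 ✓
Every Color value is associated with a single PartNo value, so Color -> PartNo holds.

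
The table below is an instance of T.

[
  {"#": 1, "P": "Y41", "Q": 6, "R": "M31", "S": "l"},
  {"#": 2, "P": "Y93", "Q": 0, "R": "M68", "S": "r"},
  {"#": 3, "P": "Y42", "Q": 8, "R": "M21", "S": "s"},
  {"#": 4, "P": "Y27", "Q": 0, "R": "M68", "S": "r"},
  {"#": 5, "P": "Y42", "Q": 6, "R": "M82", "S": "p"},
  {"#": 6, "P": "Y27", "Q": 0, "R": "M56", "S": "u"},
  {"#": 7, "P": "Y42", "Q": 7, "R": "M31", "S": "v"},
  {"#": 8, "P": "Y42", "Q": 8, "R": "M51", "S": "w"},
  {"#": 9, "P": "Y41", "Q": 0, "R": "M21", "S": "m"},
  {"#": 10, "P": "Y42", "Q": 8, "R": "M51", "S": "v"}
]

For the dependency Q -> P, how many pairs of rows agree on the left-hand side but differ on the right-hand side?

6

Q=6: violating pairs (1,5) — 1 pair.
Q=0: violating pairs (2,4), (2,6), (2,9), (4,9), (6,9) — 5 pairs.
Q=8: all 3 rows agree on P — 0 pairs.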